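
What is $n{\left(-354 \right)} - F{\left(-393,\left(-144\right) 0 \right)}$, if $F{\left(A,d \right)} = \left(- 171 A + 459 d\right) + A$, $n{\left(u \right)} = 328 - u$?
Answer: $-66128$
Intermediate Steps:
$F{\left(A,d \right)} = - 170 A + 459 d$
$n{\left(-354 \right)} - F{\left(-393,\left(-144\right) 0 \right)} = \left(328 - -354\right) - \left(\left(-170\right) \left(-393\right) + 459 \left(\left(-144\right) 0\right)\right) = \left(328 + 354\right) - \left(66810 + 459 \cdot 0\right) = 682 - \left(66810 + 0\right) = 682 - 66810 = -66128$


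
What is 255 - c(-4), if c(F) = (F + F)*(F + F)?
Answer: 191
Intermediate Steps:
c(F) = 4*F**2 (c(F) = (2*F)*(2*F) = 4*F**2)
255 - c(-4) = 255 - 4*(-4)**2 = 255 - 4*16 = 255 - 1*64 = 255 - 64 = 191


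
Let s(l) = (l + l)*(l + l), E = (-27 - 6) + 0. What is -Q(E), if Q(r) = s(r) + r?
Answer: -4323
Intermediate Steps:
E = -33 (E = -33 + 0 = -33)
s(l) = 4*l² (s(l) = (2*l)*(2*l) = 4*l²)
Q(r) = r + 4*r² (Q(r) = 4*r² + r = r + 4*r²)
-Q(E) = -(-33)*(1 + 4*(-33)) = -(-33)*(1 - 132) = -(-33)*(-131) = -1*4323 = -4323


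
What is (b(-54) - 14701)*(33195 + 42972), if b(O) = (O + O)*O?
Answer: -675525123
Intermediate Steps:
b(O) = 2*O**2 (b(O) = (2*O)*O = 2*O**2)
(b(-54) - 14701)*(33195 + 42972) = (2*(-54)**2 - 14701)*(33195 + 42972) = (2*2916 - 14701)*76167 = (5832 - 14701)*76167 = -8869*76167 = -675525123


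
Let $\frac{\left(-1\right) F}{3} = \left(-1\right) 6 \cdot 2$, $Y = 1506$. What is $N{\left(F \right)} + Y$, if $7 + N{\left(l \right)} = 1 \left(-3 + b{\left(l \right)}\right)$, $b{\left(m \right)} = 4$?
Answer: $1500$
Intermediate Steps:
$F = 36$ ($F = - 3 \left(-1\right) 6 \cdot 2 = - 3 \left(\left(-6\right) 2\right) = \left(-3\right) \left(-12\right) = 36$)
$N{\left(l \right)} = -6$ ($N{\left(l \right)} = -7 + 1 \left(-3 + 4\right) = -7 + 1 \cdot 1 = -7 + 1 = -6$)
$N{\left(F \right)} + Y = -6 + 1506 = 1500$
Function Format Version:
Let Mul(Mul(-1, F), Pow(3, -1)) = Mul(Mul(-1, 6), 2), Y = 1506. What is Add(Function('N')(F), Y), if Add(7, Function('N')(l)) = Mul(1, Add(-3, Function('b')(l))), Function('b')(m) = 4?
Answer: 1500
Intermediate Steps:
F = 36 (F = Mul(-3, Mul(Mul(-1, 6), 2)) = Mul(-3, Mul(-6, 2)) = Mul(-3, -12) = 36)
Function('N')(l) = -6 (Function('N')(l) = Add(-7, Mul(1, Add(-3, 4))) = Add(-7, Mul(1, 1)) = Add(-7, 1) = -6)
Add(Function('N')(F), Y) = Add(-6, 1506) = 1500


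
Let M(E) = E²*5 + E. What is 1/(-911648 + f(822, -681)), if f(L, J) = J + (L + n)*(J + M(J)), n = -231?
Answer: 1/1368696484 ≈ 7.3062e-10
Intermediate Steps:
M(E) = E + 5*E² (M(E) = 5*E² + E = E + 5*E²)
f(L, J) = J + (-231 + L)*(J + J*(1 + 5*J)) (f(L, J) = J + (L - 231)*(J + J*(1 + 5*J)) = J + (-231 + L)*(J + J*(1 + 5*J)))
1/(-911648 + f(822, -681)) = 1/(-911648 - 681*(-461 + 822 - 1155*(-681) + 822*(1 + 5*(-681)))) = 1/(-911648 - 681*(-461 + 822 + 786555 + 822*(1 - 3405))) = 1/(-911648 - 681*(-461 + 822 + 786555 + 822*(-3404))) = 1/(-911648 - 681*(-461 + 822 + 786555 - 2798088)) = 1/(-911648 - 681*(-2011172)) = 1/(-911648 + 1369608132) = 1/1368696484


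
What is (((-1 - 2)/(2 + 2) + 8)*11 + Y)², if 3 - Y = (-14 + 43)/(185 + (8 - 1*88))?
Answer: 1199860321/176400 ≈ 6801.9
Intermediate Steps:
Y = 286/105 (Y = 3 - (-14 + 43)/(185 + (8 - 1*88)) = 3 - 29/(185 + (8 - 88)) = 3 - 29/(185 - 80) = 3 - 29/105 = 286/105 ≈ 2.7238)
(((-1 - 2)/(2 + 2) + 8)*11 + Y)² = (((-1 - 2)/(2 + 2) + 8)*11 + 286/105)² = ((-3/4 + 8)*11 + 286/105)² = ((-3*¼ + 8)*11 + 286/105)² = ((-¾ + 8)*11 + 286/105)² = ((29/4)*11 + 286/105)² = (319/4 + 286/105)² = (34639/420)² = 1199860321/176400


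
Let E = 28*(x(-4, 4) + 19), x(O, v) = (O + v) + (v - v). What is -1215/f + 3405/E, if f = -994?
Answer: 287925/37772 ≈ 7.6227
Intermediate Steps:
x(O, v) = O + v (x(O, v) = (O + v) + 0 = O + v)
E = 532 (E = 28*((-4 + 4) + 19) = 28*(0 + 19) = 28*19 = 532)
-1215/f + 3405/E = -1215/(-994) + 3405/532 = -1215*(-1/994) + 3405*(1/532) = 1215/994 + 3405/532 = 287925/37772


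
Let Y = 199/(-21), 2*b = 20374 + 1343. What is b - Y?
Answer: 456455/42 ≈ 10868.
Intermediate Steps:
b = 21717/2 (b = (20374 + 1343)/2 = (1/2)*21717 = 21717/2 ≈ 10859.)
Y = -199/21 (Y = 199*(-1/21) = -199/21 ≈ -9.4762)
b - Y = 21717/2 - 1*(-199/21) = 21717/2 + 199/21 = 456455/42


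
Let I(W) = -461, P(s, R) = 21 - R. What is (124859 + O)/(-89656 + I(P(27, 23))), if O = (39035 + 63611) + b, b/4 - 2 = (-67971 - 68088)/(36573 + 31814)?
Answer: -1414398845/560257389 ≈ -2.5246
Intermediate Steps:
b = 260/6217 (b = 8 + 4*((-67971 - 68088)/(36573 + 31814)) = 8 + 4*(-136059/68387) = 8 + 4*(-136059*1/68387) = 8 + 4*(-12369/6217) = 8 - 49476/6217 = 260/6217 ≈ 0.041821)
O = 638150442/6217 (O = (39035 + 63611) + 260/6217 = 102646 + 260/6217 = 638150442/6217 ≈ 1.0265e+5)
(124859 + O)/(-89656 + I(P(27, 23))) = (124859 + 638150442/6217)/(-89656 - 461) = (1414398845/6217)/(-90117) = (1414398845/6217)*(-1/90117) = -1414398845/560257389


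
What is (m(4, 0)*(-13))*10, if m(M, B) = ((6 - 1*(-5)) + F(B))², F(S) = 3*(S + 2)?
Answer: -37570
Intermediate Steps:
F(S) = 6 + 3*S (F(S) = 3*(2 + S) = 6 + 3*S)
m(M, B) = (17 + 3*B)² (m(M, B) = ((6 - 1*(-5)) + (6 + 3*B))² = ((6 + 5) + (6 + 3*B))² = (11 + (6 + 3*B))² = (17 + 3*B)²)
(m(4, 0)*(-13))*10 = ((17 + 3*0)²*(-13))*10 = ((17 + 0)²*(-13))*10 = (17²*(-13))*10 = (289*(-13))*10 = -3757*10 = -37570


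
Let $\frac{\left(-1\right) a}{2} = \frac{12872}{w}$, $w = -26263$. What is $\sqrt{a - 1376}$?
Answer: $\frac{4 i \sqrt{59275827367}}{26263} \approx 37.081 i$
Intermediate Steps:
$a = \frac{25744}{26263}$ ($a = - 2 \frac{12872}{-26263} = - 2 \cdot 12872 \left(- \frac{1}{26263}\right) = \left(-2\right) \left(- \frac{12872}{26263}\right) = \frac{25744}{26263} \approx 0.98024$)
$\sqrt{a - 1376} = \sqrt{\frac{25744}{26263} - 1376} = \sqrt{- \frac{36112144}{26263}} = \frac{4 i \sqrt{59275827367}}{26263}$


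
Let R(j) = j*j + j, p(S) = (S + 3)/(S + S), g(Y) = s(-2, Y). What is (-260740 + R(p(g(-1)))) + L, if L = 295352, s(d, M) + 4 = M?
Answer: 865306/25 ≈ 34612.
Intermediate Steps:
s(d, M) = -4 + M
g(Y) = -4 + Y
p(S) = (3 + S)/(2*S) (p(S) = (3 + S)/((2*S)) = (3 + S)*(1/(2*S)) = (3 + S)/(2*S))
R(j) = j + j² (R(j) = j² + j = j + j²)
(-260740 + R(p(g(-1)))) + L = (-260740 + ((3 + (-4 - 1))/(2*(-4 - 1)))*(1 + (3 + (-4 - 1))/(2*(-4 - 1)))) + 295352 = (-260740 + ((½)*(3 - 5)/(-5))*(1 + (½)*(3 - 5)/(-5))) + 295352 = (-260740 + ((½)*(-⅕)*(-2))*(1 + (½)*(-⅕)*(-2))) + 295352 = (-260740 + (1 + ⅕)/5) + 295352 = (-260740 + (⅕)*(6/5)) + 295352 = (-260740 + 6/25) + 295352 = -6518494/25 + 295352 = 865306/25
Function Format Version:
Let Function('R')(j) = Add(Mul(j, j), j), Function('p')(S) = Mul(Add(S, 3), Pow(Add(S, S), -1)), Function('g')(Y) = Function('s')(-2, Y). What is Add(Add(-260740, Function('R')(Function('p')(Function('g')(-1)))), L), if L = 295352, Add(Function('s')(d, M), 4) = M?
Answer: Rational(865306, 25) ≈ 34612.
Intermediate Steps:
Function('s')(d, M) = Add(-4, M)
Function('g')(Y) = Add(-4, Y)
Function('p')(S) = Mul(Rational(1, 2), Pow(S, -1), Add(3, S)) (Function('p')(S) = Mul(Add(3, S), Pow(Mul(2, S), -1)) = Mul(Add(3, S), Mul(Rational(1, 2), Pow(S, -1))) = Mul(Rational(1, 2), Pow(S, -1), Add(3, S)))
Function('R')(j) = Add(j, Pow(j, 2)) (Function('R')(j) = Add(Pow(j, 2), j) = Add(j, Pow(j, 2)))
Add(Add(-260740, Function('R')(Function('p')(Function('g')(-1)))), L) = Add(Add(-260740, Mul(Mul(Rational(1, 2), Pow(Add(-4, -1), -1), Add(3, Add(-4, -1))), Add(1, Mul(Rational(1, 2), Pow(Add(-4, -1), -1), Add(3, Add(-4, -1)))))), 295352) = Add(Add(-260740, Mul(Mul(Rational(1, 2), Pow(-5, -1), Add(3, -5)), Add(1, Mul(Rational(1, 2), Pow(-5, -1), Add(3, -5))))), 295352) = Add(Add(-260740, Mul(Mul(Rational(1, 2), Rational(-1, 5), -2), Add(1, Mul(Rational(1, 2), Rational(-1, 5), -2)))), 295352) = Add(Add(-260740, Mul(Rational(1, 5), Add(1, Rational(1, 5)))), 295352) = Add(Add(-260740, Mul(Rational(1, 5), Rational(6, 5))), 295352) = Add(Add(-260740, Rational(6, 25)), 295352) = Add(Rational(-6518494, 25), 295352) = Rational(865306, 25)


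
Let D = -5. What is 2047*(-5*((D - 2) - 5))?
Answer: 122820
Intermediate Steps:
2047*(-5*((D - 2) - 5)) = 2047*(-5*((-5 - 2) - 5)) = 2047*(-5*(-7 - 5)) = 2047*(-5*(-12)) = 2047*60 = 122820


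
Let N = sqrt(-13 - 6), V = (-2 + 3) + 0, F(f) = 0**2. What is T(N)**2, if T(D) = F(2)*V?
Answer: 0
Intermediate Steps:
F(f) = 0
V = 1 (V = 1 + 0 = 1)
N = I*sqrt(19) (N = sqrt(-19) = I*sqrt(19) ≈ 4.3589*I)
T(D) = 0 (T(D) = 0*1 = 0)
T(N)**2 = 0**2 = 0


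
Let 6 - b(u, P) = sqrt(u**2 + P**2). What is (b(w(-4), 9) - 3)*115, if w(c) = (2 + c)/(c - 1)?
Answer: 345 - 23*sqrt(2029) ≈ -691.02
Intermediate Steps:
w(c) = (2 + c)/(-1 + c)
b(u, P) = 6 - sqrt(P**2 + u**2) (b(u, P) = 6 - sqrt(u**2 + P**2) = 6 - sqrt(P**2 + u**2))
(b(w(-4), 9) - 3)*115 = ((6 - sqrt(9**2 + ((2 - 4)/(-1 - 4))**2)) - 3)*115 = ((6 - sqrt(81 + (-2/(-5))**2)) - 3)*115 = ((6 - sqrt(81 + (-1/5*(-2))**2)) - 3)*115 = ((6 - sqrt(81 + (2/5)**2)) - 3)*115 = ((6 - sqrt(81 + 4/25)) - 3)*115 = ((6 - sqrt(2029/25)) - 3)*115 = ((6 - sqrt(2029)/5) - 3)*115 = (3 - sqrt(2029)/5)*115 = 345 - 23*sqrt(2029)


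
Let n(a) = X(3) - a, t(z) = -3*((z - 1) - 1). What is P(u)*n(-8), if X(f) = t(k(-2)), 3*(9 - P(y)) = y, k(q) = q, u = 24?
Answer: 20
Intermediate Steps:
P(y) = 9 - y/3
t(z) = 6 - 3*z (t(z) = -3*((-1 + z) - 1) = -3*(-2 + z) = 6 - 3*z)
X(f) = 12 (X(f) = 6 - 3*(-2) = 6 + 6 = 12)
n(a) = 12 - a
P(u)*n(-8) = (9 - ⅓*24)*(12 - 1*(-8)) = (9 - 8)*(12 + 8) = 1*20 = 20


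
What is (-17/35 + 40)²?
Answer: 1912689/1225 ≈ 1561.4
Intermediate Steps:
(-17/35 + 40)² = (1383/35)² = 1912689/1225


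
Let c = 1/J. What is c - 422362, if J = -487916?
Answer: -206077177593/487916 ≈ -4.2236e+5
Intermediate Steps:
c = -1/487916 (c = 1/(-487916) = -1/487916 ≈ -2.0495e-6)
c - 422362 = -1/487916 - 422362 = -206077177593/487916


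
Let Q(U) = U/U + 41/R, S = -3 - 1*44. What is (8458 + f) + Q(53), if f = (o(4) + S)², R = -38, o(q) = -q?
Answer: 420239/38 ≈ 11059.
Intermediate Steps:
S = -47 (S = -3 - 44 = -47)
f = 2601 (f = (-1*4 - 47)² = (-4 - 47)² = (-51)² = 2601)
Q(U) = -3/38 (Q(U) = U/U + 41/(-38) = 1 + 41*(-1/38) = 1 - 41/38 = -3/38)
(8458 + f) + Q(53) = (8458 + 2601) - 3/38 = 11059 - 3/38 = 420239/38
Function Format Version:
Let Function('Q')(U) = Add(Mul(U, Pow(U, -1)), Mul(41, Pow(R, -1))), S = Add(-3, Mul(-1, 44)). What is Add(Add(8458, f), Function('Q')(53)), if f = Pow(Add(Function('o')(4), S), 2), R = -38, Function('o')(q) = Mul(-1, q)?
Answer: Rational(420239, 38) ≈ 11059.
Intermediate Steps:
S = -47 (S = Add(-3, -44) = -47)
f = 2601 (f = Pow(Add(Mul(-1, 4), -47), 2) = Pow(Add(-4, -47), 2) = Pow(-51, 2) = 2601)
Function('Q')(U) = Rational(-3, 38) (Function('Q')(U) = Add(Mul(U, Pow(U, -1)), Mul(41, Pow(-38, -1))) = Add(1, Mul(41, Rational(-1, 38))) = Add(1, Rational(-41, 38)) = Rational(-3, 38))
Add(Add(8458, f), Function('Q')(53)) = Add(Add(8458, 2601), Rational(-3, 38)) = Add(11059, Rational(-3, 38)) = Rational(420239, 38)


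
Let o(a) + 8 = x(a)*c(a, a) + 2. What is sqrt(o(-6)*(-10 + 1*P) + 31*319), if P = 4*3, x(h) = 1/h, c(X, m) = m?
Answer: sqrt(9879) ≈ 99.393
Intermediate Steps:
P = 12
o(a) = -5 (o(a) = -8 + (a/a + 2) = -8 + (1 + 2) = -8 + 3 = -5)
sqrt(o(-6)*(-10 + 1*P) + 31*319) = sqrt(-5*(-10 + 1*12) + 31*319) = sqrt(-5*(-10 + 12) + 9889) = sqrt(-5*2 + 9889) = sqrt(-10 + 9889) = sqrt(9879)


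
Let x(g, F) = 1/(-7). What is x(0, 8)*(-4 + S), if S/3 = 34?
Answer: -14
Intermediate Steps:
S = 102 (S = 3*34 = 102)
x(g, F) = -1/7
x(0, 8)*(-4 + S) = -(-4 + 102)/7 = -1/7*98 = -14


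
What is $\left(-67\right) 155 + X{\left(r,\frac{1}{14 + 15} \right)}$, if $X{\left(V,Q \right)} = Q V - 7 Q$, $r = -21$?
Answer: $- \frac{301193}{29} \approx -10386.0$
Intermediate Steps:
$X{\left(V,Q \right)} = - 7 Q + Q V$
$\left(-67\right) 155 + X{\left(r,\frac{1}{14 + 15} \right)} = \left(-67\right) 155 + \frac{-7 - 21}{14 + 15} = -10385 + \frac{1}{29} \left(-28\right) = -10385 - \frac{28}{29} = - \frac{301193}{29}$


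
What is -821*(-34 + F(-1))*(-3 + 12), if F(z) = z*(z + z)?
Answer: 236448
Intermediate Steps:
F(z) = 2*z² (F(z) = z*(2*z) = 2*z²)
-821*(-34 + F(-1))*(-3 + 12) = -821*(-34 + 2*(-1)²)*(-3 + 12) = -821*(-34 + 2*1)*9 = -821*(-34 + 2)*9 = -(-26272)*9 = -821*(-288) = 236448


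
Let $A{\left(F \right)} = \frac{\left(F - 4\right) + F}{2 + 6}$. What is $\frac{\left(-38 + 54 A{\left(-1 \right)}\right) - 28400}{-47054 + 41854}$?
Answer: $\frac{56957}{10400} \approx 5.4766$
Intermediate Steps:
$A{\left(F \right)} = - \frac{1}{2} + \frac{F}{4}$ ($A{\left(F \right)} = \frac{\left(-4 + F\right) + F}{8} = \left(-4 + 2 F\right) \frac{1}{8} = - \frac{1}{2} + \frac{F}{4}$)
$\frac{\left(-38 + 54 A{\left(-1 \right)}\right) - 28400}{-47054 + 41854} = \frac{\left(-38 + 54 \left(- \frac{1}{2} + \frac{1}{4} \left(-1\right)\right)\right) - 28400}{-47054 + 41854} = \frac{\left(-38 + 54 \left(- \frac{1}{2} - \frac{1}{4}\right)\right) - 28400}{-5200} = \left(\left(-38 + 54 \left(- \frac{3}{4}\right)\right) - 28400\right) \left(- \frac{1}{5200}\right) = \left(\left(-38 - \frac{81}{2}\right) - 28400\right) \left(- \frac{1}{5200}\right) = \left(- \frac{157}{2} - 28400\right) \left(- \frac{1}{5200}\right) = \left(- \frac{56957}{2}\right) \left(- \frac{1}{5200}\right) = \frac{56957}{10400}$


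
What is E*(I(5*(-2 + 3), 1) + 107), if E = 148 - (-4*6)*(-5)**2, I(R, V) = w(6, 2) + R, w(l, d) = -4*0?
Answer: 83776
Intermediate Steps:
w(l, d) = 0
I(R, V) = R (I(R, V) = 0 + R = R)
E = 748 (E = 148 - (-24)*25 = 148 - 1*(-600) = 148 + 600 = 748)
E*(I(5*(-2 + 3), 1) + 107) = 748*(5*(-2 + 3) + 107) = 748*(5*1 + 107) = 748*(5 + 107) = 748*112 = 83776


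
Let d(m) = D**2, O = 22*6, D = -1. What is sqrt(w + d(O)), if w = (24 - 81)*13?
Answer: 2*I*sqrt(185) ≈ 27.203*I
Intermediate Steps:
O = 132
d(m) = 1 (d(m) = (-1)**2 = 1)
w = -741 (w = -57*13 = -741)
sqrt(w + d(O)) = sqrt(-741 + 1) = sqrt(-740) = 2*I*sqrt(185)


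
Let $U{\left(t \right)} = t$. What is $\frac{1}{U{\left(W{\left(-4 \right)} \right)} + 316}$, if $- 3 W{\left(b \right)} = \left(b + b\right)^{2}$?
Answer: $\frac{3}{884} \approx 0.0033937$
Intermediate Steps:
$W{\left(b \right)} = - \frac{4 b^{2}}{3}$ ($W{\left(b \right)} = - \frac{\left(b + b\right)^{2}}{3} = - \frac{\left(2 b\right)^{2}}{3} = - \frac{4 b^{2}}{3}$)
$\frac{1}{U{\left(W{\left(-4 \right)} \right)} + 316} = \frac{1}{- \frac{4 \left(-4\right)^{2}}{3} + 316} = \frac{1}{\left(- \frac{4}{3}\right) 16 + 316} = \frac{1}{- \frac{64}{3} + 316} = \frac{1}{\frac{884}{3}} = \frac{3}{884}$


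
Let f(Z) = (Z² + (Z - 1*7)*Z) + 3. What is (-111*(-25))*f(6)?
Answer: 91575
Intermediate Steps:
f(Z) = 3 + Z² + Z*(-7 + Z) (f(Z) = (Z² + (Z - 7)*Z) + 3 = (Z² + (-7 + Z)*Z) + 3 = (Z² + Z*(-7 + Z)) + 3 = 3 + Z² + Z*(-7 + Z))
(-111*(-25))*f(6) = (-111*(-25))*(3 - 7*6 + 2*6²) = 2775*(3 - 42 + 2*36) = 2775*(3 - 42 + 72) = 2775*33 = 91575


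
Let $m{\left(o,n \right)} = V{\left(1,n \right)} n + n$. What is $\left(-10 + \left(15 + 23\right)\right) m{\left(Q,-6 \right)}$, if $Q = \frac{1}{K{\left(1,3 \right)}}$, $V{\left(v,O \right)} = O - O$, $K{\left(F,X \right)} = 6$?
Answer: $-168$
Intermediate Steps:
$V{\left(v,O \right)} = 0$
$Q = \frac{1}{6} \approx 0.16667$
$m{\left(o,n \right)} = n$ ($m{\left(o,n \right)} = 0 n + n = 0 + n = n$)
$\left(-10 + \left(15 + 23\right)\right) m{\left(Q,-6 \right)} = \left(-10 + \left(15 + 23\right)\right) \left(-6\right) = \left(-10 + 38\right) \left(-6\right) = 28 \left(-6\right) = -168$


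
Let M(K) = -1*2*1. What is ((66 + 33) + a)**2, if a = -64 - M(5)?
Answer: 1369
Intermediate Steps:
M(K) = -2 (M(K) = -2*1 = -2)
a = -62 (a = -64 - 1*(-2) = -64 + 2 = -62)
((66 + 33) + a)**2 = ((66 + 33) - 62)**2 = (99 - 62)**2 = 37**2 = 1369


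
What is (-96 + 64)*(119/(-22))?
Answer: 1904/11 ≈ 173.09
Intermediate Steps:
(-96 + 64)*(119/(-22)) = -3808*(-1)/22 = -32*(-119/22) = 1904/11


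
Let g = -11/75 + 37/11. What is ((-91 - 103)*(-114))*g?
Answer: 19565288/275 ≈ 71147.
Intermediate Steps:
g = 2654/825 (g = -11*1/75 + 37*(1/11) = -11/75 + 37/11 = 2654/825 ≈ 3.2170)
((-91 - 103)*(-114))*g = ((-91 - 103)*(-114))*(2654/825) = -194*(-114)*(2654/825) = 22116*(2654/825) = 19565288/275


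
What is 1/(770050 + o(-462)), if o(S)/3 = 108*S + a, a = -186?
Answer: 1/619804 ≈ 1.6134e-6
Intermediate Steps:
o(S) = -558 + 324*S (o(S) = 3*(108*S - 186) = 3*(-186 + 108*S) = -558 + 324*S)
1/(770050 + o(-462)) = 1/(770050 + (-558 + 324*(-462))) = 1/(770050 + (-558 - 149688)) = 1/(770050 - 150246) = 1/619804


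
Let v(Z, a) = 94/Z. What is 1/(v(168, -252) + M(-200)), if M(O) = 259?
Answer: 84/21803 ≈ 0.0038527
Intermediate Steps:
1/(v(168, -252) + M(-200)) = 1/(94/168 + 259) = 1/(94*(1/168) + 259) = 1/(47/84 + 259) = 1/(21803/84) = 84/21803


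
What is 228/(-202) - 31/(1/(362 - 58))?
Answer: -951938/101 ≈ -9425.1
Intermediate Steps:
228/(-202) - 31/(1/(362 - 58)) = 228*(-1/202) - 31/(1/304) = -114/101 - 31/1/304 = -114/101 - 31*304 = -114/101 - 9424 = -951938/101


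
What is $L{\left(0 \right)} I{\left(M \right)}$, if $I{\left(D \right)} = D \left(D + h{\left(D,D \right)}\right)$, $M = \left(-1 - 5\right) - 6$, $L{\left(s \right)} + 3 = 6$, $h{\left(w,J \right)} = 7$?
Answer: $180$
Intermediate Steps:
$L{\left(s \right)} = 3$ ($L{\left(s \right)} = -3 + 6 = 3$)
$M = -12$ ($M = -6 - 6 = -12$)
$I{\left(D \right)} = D \left(7 + D\right)$ ($I{\left(D \right)} = D \left(D + 7\right) = D \left(7 + D\right)$)
$L{\left(0 \right)} I{\left(M \right)} = 3 \left(- 12 \left(7 - 12\right)\right) = 3 \left(\left(-12\right) \left(-5\right)\right) = 3 \cdot 60 = 180$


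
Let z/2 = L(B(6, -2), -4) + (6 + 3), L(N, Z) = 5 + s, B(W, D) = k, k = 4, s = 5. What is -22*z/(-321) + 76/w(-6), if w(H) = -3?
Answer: -2432/107 ≈ -22.729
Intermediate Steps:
B(W, D) = 4
L(N, Z) = 10 (L(N, Z) = 5 + 5 = 10)
z = 38 (z = 2*(10 + (6 + 3)) = 2*(10 + 9) = 2*19 = 38)
-22*z/(-321) + 76/w(-6) = -22*38/(-321) + 76/(-3) = -836*(-1/321) + 76*(-⅓) = 836/321 - 76/3 = -2432/107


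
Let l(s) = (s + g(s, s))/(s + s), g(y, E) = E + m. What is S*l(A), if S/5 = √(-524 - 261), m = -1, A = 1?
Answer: 5*I*√785/2 ≈ 70.045*I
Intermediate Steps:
g(y, E) = -1 + E (g(y, E) = E - 1 = -1 + E)
S = 5*I*√785 (S = 5*√(-524 - 261) = 5*√(-785) = 5*(I*√785) = 5*I*√785 ≈ 140.09*I)
l(s) = (-1 + 2*s)/(2*s) (l(s) = (s + (-1 + s))/(s + s) = (-1 + 2*s)/((2*s)) = (-1 + 2*s)*(1/(2*s)) = (-1 + 2*s)/(2*s))
S*l(A) = (5*I*√785)*((-½ + 1)/1) = (5*I*√785)*(1*(½)) = (5*I*√785)*(½) = 5*I*√785/2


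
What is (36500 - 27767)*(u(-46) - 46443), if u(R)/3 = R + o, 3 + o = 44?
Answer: -405717714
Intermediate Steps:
o = 41 (o = -3 + 44 = 41)
u(R) = 123 + 3*R (u(R) = 3*(R + 41) = 3*(41 + R) = 123 + 3*R)
(36500 - 27767)*(u(-46) - 46443) = (36500 - 27767)*((123 + 3*(-46)) - 46443) = 8733*((123 - 138) - 46443) = 8733*(-15 - 46443) = 8733*(-46458) = -405717714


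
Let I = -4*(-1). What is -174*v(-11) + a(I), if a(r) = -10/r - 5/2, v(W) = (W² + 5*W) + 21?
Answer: -15143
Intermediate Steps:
v(W) = 21 + W² + 5*W
I = 4
a(r) = -5/2 - 10/r (a(r) = -10/r - 5*½ = -10/r - 5/2 = -5/2 - 10/r)
-174*v(-11) + a(I) = -174*(21 + (-11)² + 5*(-11)) + (-5/2 - 10/4) = -174*(21 + 121 - 55) + (-5/2 - 10*¼) = -174*87 + (-5/2 - 5/2) = -15138 - 5 = -15143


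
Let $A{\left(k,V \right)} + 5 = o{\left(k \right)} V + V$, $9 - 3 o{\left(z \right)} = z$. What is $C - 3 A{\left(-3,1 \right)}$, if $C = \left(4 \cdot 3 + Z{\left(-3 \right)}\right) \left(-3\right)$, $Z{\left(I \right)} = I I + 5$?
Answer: $-78$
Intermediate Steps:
$o{\left(z \right)} = 3 - \frac{z}{3}$
$Z{\left(I \right)} = 5 + I^{2}$ ($Z{\left(I \right)} = I^{2} + 5 = 5 + I^{2}$)
$A{\left(k,V \right)} = -5 + V + V \left(3 - \frac{k}{3}\right)$ ($A{\left(k,V \right)} = -5 + \left(\left(3 - \frac{k}{3}\right) V + V\right) = -5 + \left(V \left(3 - \frac{k}{3}\right) + V\right) = -5 + \left(V + V \left(3 - \frac{k}{3}\right)\right) = -5 + V + V \left(3 - \frac{k}{3}\right)$)
$C = -78$ ($C = \left(4 \cdot 3 + \left(5 + \left(-3\right)^{2}\right)\right) \left(-3\right) = \left(12 + \left(5 + 9\right)\right) \left(-3\right) = \left(12 + 14\right) \left(-3\right) = 26 \left(-3\right) = -78$)
$C - 3 A{\left(-3,1 \right)} = -78 - 3 \left(-5 + 4 \cdot 1 - \frac{1}{3} \left(-3\right)\right) = -78 - 3 \left(-5 + 4 + 1\right) = -78 - 0 = -78 + 0 = -78$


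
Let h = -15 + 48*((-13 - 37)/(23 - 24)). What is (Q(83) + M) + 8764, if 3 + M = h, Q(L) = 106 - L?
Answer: 11169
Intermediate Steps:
h = 2385 (h = -15 + 48*(-50/(-1)) = -15 + 48*(-50*(-1)) = -15 + 48*50 = -15 + 2400 = 2385)
M = 2382 (M = -3 + 2385 = 2382)
(Q(83) + M) + 8764 = ((106 - 1*83) + 2382) + 8764 = ((106 - 83) + 2382) + 8764 = (23 + 2382) + 8764 = 2405 + 8764 = 11169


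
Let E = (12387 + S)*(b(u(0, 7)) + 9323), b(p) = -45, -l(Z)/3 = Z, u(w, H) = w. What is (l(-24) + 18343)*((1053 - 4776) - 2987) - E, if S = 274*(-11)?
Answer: -210527344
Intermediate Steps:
l(Z) = -3*Z
S = -3014
E = 86962694 (E = (12387 - 3014)*(-45 + 9323) = 9373*9278 = 86962694)
(l(-24) + 18343)*((1053 - 4776) - 2987) - E = (-3*(-24) + 18343)*((1053 - 4776) - 2987) - 1*86962694 = (72 + 18343)*(-3723 - 2987) - 86962694 = 18415*(-6710) - 86962694 = -123564650 - 86962694 = -210527344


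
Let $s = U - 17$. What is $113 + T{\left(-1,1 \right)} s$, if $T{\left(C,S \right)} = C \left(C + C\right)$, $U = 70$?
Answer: $219$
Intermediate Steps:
$T{\left(C,S \right)} = 2 C^{2}$ ($T{\left(C,S \right)} = C 2 C = 2 C^{2}$)
$s = 53$ ($s = 70 - 17 = 53$)
$113 + T{\left(-1,1 \right)} s = 113 + 2 \left(-1\right)^{2} \cdot 53 = 113 + 2 \cdot 1 \cdot 53 = 113 + 2 \cdot 53 = 113 + 106 = 219$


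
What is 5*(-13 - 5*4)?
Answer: -165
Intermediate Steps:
5*(-13 - 5*4) = 5*(-13 - 20) = 5*(-33) = -165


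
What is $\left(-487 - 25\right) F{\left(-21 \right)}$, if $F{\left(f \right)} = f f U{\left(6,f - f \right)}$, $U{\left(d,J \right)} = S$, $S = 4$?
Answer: $-903168$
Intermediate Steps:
$U{\left(d,J \right)} = 4$
$F{\left(f \right)} = 4 f^{2}$ ($F{\left(f \right)} = f f 4 = f^{2} \cdot 4 = 4 f^{2}$)
$\left(-487 - 25\right) F{\left(-21 \right)} = \left(-487 - 25\right) 4 \left(-21\right)^{2} = - 512 \cdot 4 \cdot 441 = \left(-512\right) 1764 = -903168$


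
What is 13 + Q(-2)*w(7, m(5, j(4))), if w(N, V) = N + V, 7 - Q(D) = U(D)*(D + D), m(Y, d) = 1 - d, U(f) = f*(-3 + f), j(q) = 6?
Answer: 107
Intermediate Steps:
Q(D) = 7 - 2*D**2*(-3 + D) (Q(D) = 7 - D*(-3 + D)*(D + D) = 7 - D*(-3 + D)*2*D = 7 - 2*D**2*(-3 + D))
13 + Q(-2)*w(7, m(5, j(4))) = 13 + (7 + 2*(-2)**2*(3 - 1*(-2)))*(7 + (1 - 1*6)) = 13 + (7 + 2*4*(3 + 2))*(7 + (1 - 6)) = 13 + (7 + 2*4*5)*(7 - 5) = 13 + (7 + 40)*2 = 13 + 47*2 = 13 + 94 = 107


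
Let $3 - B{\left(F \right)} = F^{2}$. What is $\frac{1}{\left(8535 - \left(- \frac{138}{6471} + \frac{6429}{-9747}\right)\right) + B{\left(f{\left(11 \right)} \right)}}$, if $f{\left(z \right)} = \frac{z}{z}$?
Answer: $\frac{2336031}{19944287282} \approx 0.00011713$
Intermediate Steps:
$f{\left(z \right)} = 1$
$B{\left(F \right)} = 3 - F^{2}$
$\frac{1}{\left(8535 - \left(- \frac{138}{6471} + \frac{6429}{-9747}\right)\right) + B{\left(f{\left(11 \right)} \right)}} = \frac{1}{\left(8535 - \left(- \frac{138}{6471} + \frac{6429}{-9747}\right)\right) + \left(3 - 1^{2}\right)} = \frac{1}{\left(8535 - \left(\left(-138\right) \frac{1}{6471} + 6429 \left(- \frac{1}{9747}\right)\right)\right) + \left(3 - 1\right)} = \frac{1}{\left(8535 - \left(- \frac{46}{2157} - \frac{2143}{3249}\right)\right) + \left(3 - 1\right)} = \frac{1}{\left(8535 - - \frac{1590635}{2336031}\right) + 2} = \frac{1}{\left(8535 + \frac{1590635}{2336031}\right) + 2} = \frac{1}{\frac{19939615220}{2336031} + 2} = \frac{1}{\frac{19944287282}{2336031}} = \frac{2336031}{19944287282}$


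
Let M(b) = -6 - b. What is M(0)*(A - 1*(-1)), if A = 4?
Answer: -30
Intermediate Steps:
M(0)*(A - 1*(-1)) = (-6 - 1*0)*(4 - 1*(-1)) = (-6 + 0)*(4 + 1) = -6*5 = -30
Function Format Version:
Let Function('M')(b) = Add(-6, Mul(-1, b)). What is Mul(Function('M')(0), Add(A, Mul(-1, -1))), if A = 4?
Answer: -30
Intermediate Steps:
Mul(Function('M')(0), Add(A, Mul(-1, -1))) = Mul(Add(-6, Mul(-1, 0)), Add(4, Mul(-1, -1))) = Mul(Add(-6, 0), Add(4, 1)) = Mul(-6, 5) = -30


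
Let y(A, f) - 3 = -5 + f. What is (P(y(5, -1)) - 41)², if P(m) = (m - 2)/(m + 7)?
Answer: 28561/16 ≈ 1785.1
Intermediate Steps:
y(A, f) = -2 + f (y(A, f) = 3 + (-5 + f) = -2 + f)
P(m) = (-2 + m)/(7 + m)
(P(y(5, -1)) - 41)² = ((-2 + (-2 - 1))/(7 + (-2 - 1)) - 41)² = ((-2 - 3)/(7 - 3) - 41)² = (-5/4 - 41)² = (-169/4)² = 28561/16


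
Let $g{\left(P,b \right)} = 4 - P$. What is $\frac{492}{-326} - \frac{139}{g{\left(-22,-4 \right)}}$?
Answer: $- \frac{29053}{4238} \approx -6.8554$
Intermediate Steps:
$\frac{492}{-326} - \frac{139}{g{\left(-22,-4 \right)}} = \frac{492}{-326} - \frac{139}{4 - -22} = 492 \left(- \frac{1}{326}\right) - \frac{139}{4 + 22} = - \frac{246}{163} - \frac{139}{26} = - \frac{29053}{4238}$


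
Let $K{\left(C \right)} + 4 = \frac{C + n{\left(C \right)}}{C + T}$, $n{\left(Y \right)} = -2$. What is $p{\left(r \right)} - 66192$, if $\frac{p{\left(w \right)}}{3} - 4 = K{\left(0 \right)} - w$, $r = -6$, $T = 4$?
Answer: $- \frac{132351}{2} \approx -66176.0$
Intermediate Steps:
$K{\left(C \right)} = -4 + \frac{-2 + C}{4 + C}$ ($K{\left(C \right)} = -4 + \frac{C - 2}{C + 4} = -4 + \frac{-2 + C}{4 + C}$)
$p{\left(w \right)} = - \frac{3}{2} - 3 w$ ($p{\left(w \right)} = 12 + 3 \left(\frac{3 \left(-6 - 0\right)}{4 + 0} - w\right) = 12 + 3 \left(\frac{3 \left(-6 + 0\right)}{4} - w\right) = 12 + 3 \left(3 \cdot \frac{1}{4} \left(-6\right) - w\right) = 12 + 3 \left(- \frac{9}{2} - w\right) = 12 - \left(\frac{27}{2} + 3 w\right) = - \frac{3}{2} - 3 w$)
$p{\left(r \right)} - 66192 = \left(- \frac{3}{2} - -18\right) - 66192 = \left(- \frac{3}{2} + 18\right) - 66192 = \frac{33}{2} - 66192 = - \frac{132351}{2}$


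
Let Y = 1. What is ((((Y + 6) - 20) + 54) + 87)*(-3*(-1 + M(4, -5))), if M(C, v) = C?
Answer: -1152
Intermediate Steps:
((((Y + 6) - 20) + 54) + 87)*(-3*(-1 + M(4, -5))) = ((((1 + 6) - 20) + 54) + 87)*(-3*(-1 + 4)) = (((7 - 20) + 54) + 87)*(-3*3) = ((-13 + 54) + 87)*(-9) = (41 + 87)*(-9) = 128*(-9) = -1152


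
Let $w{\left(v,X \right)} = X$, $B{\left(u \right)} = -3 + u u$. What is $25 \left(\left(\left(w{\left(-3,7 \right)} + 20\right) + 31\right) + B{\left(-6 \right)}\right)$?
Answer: $2275$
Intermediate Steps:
$B{\left(u \right)} = -3 + u^{2}$
$25 \left(\left(\left(w{\left(-3,7 \right)} + 20\right) + 31\right) + B{\left(-6 \right)}\right) = 25 \left(\left(\left(7 + 20\right) + 31\right) - \left(3 - \left(-6\right)^{2}\right)\right) = 25 \left(\left(27 + 31\right) + \left(-3 + 36\right)\right) = 25 \left(58 + 33\right) = 25 \cdot 91 = 2275$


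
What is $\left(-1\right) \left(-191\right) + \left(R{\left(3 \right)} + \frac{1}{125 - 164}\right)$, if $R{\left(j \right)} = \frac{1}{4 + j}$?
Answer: $\frac{52175}{273} \approx 191.12$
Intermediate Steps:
$\left(-1\right) \left(-191\right) + \left(R{\left(3 \right)} + \frac{1}{125 - 164}\right) = \left(-1\right) \left(-191\right) + \left(\frac{1}{4 + 3} + \frac{1}{125 - 164}\right) = 191 + \left(\frac{1}{7} + \frac{1}{-39}\right) = 191 + \left(\frac{1}{7} - \frac{1}{39}\right) = 191 + \frac{32}{273} = \frac{52175}{273}$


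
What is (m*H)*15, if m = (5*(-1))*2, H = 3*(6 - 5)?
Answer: -450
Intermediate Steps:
H = 3 (H = 3*1 = 3)
m = -10 (m = -5*2 = -10)
(m*H)*15 = -10*3*15 = -30*15 = -450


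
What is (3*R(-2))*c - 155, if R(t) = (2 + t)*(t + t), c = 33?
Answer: -155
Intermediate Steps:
R(t) = 2*t*(2 + t) (R(t) = (2 + t)*(2*t) = 2*t*(2 + t))
(3*R(-2))*c - 155 = (3*(2*(-2)*(2 - 2)))*33 - 155 = (3*(2*(-2)*0))*33 - 155 = (3*0)*33 - 155 = 0*33 - 155 = 0 - 155 = -155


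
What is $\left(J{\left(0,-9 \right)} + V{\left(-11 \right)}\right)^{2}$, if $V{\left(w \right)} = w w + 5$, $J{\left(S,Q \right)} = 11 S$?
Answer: $15876$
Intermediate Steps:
$V{\left(w \right)} = 5 + w^{2}$ ($V{\left(w \right)} = w^{2} + 5 = 5 + w^{2}$)
$\left(J{\left(0,-9 \right)} + V{\left(-11 \right)}\right)^{2} = \left(11 \cdot 0 + \left(5 + \left(-11\right)^{2}\right)\right)^{2} = \left(0 + \left(5 + 121\right)\right)^{2} = \left(0 + 126\right)^{2} = 126^{2} = 15876$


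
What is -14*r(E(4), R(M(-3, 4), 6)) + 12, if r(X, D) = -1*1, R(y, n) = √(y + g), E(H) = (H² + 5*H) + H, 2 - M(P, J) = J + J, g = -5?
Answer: 26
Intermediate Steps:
M(P, J) = 2 - 2*J (M(P, J) = 2 - (J + J) = 2 - 2*J)
E(H) = H² + 6*H
R(y, n) = √(-5 + y) (R(y, n) = √(y - 5) = √(-5 + y))
r(X, D) = -1
-14*r(E(4), R(M(-3, 4), 6)) + 12 = -14*(-1) + 12 = 14 + 12 = 26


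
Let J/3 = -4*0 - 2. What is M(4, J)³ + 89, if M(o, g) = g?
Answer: -127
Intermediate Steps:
J = -6 (J = 3*(-4*0 - 2) = 3*(0 - 2) = 3*(-2) = -6)
M(4, J)³ + 89 = (-6)³ + 89 = -216 + 89 = -127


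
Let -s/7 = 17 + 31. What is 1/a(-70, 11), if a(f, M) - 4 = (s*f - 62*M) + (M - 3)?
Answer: 1/22850 ≈ 4.3764e-5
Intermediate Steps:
s = -336 (s = -7*(17 + 31) = -7*48 = -336)
a(f, M) = 1 - 336*f - 61*M (a(f, M) = 4 + ((-336*f - 62*M) + (M - 3)) = 4 + ((-336*f - 62*M) + (-3 + M)) = 4 + (-3 - 336*f - 61*M) = 1 - 336*f - 61*M)
1/a(-70, 11) = 1/(1 - 336*(-70) - 61*11) = 1/(1 + 23520 - 671) = 1/22850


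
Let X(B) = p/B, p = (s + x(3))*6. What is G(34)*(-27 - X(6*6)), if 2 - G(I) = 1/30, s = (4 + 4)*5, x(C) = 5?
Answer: -1357/20 ≈ -67.850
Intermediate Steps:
s = 40 (s = 8*5 = 40)
p = 270 (p = (40 + 5)*6 = 45*6 = 270)
X(B) = 270/B
G(I) = 59/30 (G(I) = 2 - 1/30 = 59/30)
G(34)*(-27 - X(6*6)) = 59*(-27 - 270/(6*6))/30 = 59*(-27 - 270/36)/30 = 59*(-27 - 1*15/2)/30 = 59*(-27 - 15/2)/30 = (59/30)*(-69/2) = -1357/20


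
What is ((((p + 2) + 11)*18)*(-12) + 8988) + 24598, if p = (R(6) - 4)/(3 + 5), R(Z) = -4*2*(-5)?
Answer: 29806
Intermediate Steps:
R(Z) = 40 (R(Z) = -8*(-5) = 40)
p = 9/2 (p = (40 - 4)/(3 + 5) = 36/8 = 36*(⅛) = 9/2 ≈ 4.5000)
((((p + 2) + 11)*18)*(-12) + 8988) + 24598 = ((((9/2 + 2) + 11)*18)*(-12) + 8988) + 24598 = (((13/2 + 11)*18)*(-12) + 8988) + 24598 = (((35/2)*18)*(-12) + 8988) + 24598 = (315*(-12) + 8988) + 24598 = (-3780 + 8988) + 24598 = 5208 + 24598 = 29806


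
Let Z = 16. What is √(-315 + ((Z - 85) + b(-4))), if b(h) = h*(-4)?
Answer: 4*I*√23 ≈ 19.183*I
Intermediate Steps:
b(h) = -4*h
√(-315 + ((Z - 85) + b(-4))) = √(-315 + ((16 - 85) - 4*(-4))) = √(-315 + (-69 + 16)) = √(-315 - 53) = √(-368) = 4*I*√23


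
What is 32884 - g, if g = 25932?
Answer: 6952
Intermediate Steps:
32884 - g = 32884 - 1*25932 = 32884 - 25932 = 6952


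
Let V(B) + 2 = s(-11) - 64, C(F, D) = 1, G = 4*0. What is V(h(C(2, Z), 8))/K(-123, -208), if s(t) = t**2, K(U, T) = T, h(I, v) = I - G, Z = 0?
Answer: -55/208 ≈ -0.26442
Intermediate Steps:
G = 0
h(I, v) = I (h(I, v) = I - 1*0 = I + 0 = I)
V(B) = 55 (V(B) = -2 + ((-11)**2 - 64) = -2 + (121 - 64) = -2 + 57 = 55)
V(h(C(2, Z), 8))/K(-123, -208) = 55/(-208) = 55*(-1/208) = -55/208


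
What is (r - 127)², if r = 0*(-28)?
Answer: 16129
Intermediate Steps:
r = 0
(r - 127)² = (0 - 127)² = (-127)² = 16129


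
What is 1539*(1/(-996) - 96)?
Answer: -49051521/332 ≈ -1.4775e+5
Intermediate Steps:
1539*(1/(-996) - 96) = 1539*(-1/996 - 96) = 1539*(-95617/996) = -49051521/332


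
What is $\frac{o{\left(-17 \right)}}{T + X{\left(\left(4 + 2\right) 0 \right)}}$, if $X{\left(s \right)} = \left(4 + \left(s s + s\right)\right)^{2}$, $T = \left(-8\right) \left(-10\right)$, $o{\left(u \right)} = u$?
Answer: $- \frac{17}{96} \approx -0.17708$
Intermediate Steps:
$T = 80$
$X{\left(s \right)} = \left(4 + s + s^{2}\right)^{2}$ ($X{\left(s \right)} = \left(4 + \left(s^{2} + s\right)\right)^{2} = \left(4 + \left(s + s^{2}\right)\right)^{2} = \left(4 + s + s^{2}\right)^{2}$)
$\frac{o{\left(-17 \right)}}{T + X{\left(\left(4 + 2\right) 0 \right)}} = - \frac{17}{80 + \left(4 + \left(4 + 2\right) 0 + \left(\left(4 + 2\right) 0\right)^{2}\right)^{2}} = - \frac{17}{80 + \left(4 + 6 \cdot 0 + \left(6 \cdot 0\right)^{2}\right)^{2}} = - \frac{17}{80 + \left(4 + 0 + 0^{2}\right)^{2}} = - \frac{17}{80 + \left(4 + 0 + 0\right)^{2}} = - \frac{17}{80 + 4^{2}} = - \frac{17}{80 + 16} = - \frac{17}{96}$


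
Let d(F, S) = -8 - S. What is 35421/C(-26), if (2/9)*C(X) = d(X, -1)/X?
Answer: 613964/21 ≈ 29236.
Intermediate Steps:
C(X) = -63/(2*X) (C(X) = 9*((-8 - 1*(-1))/X)/2 = 9*((-8 + 1)/X)/2 = 9*(-7/X)/2 = -63/(2*X))
35421/C(-26) = 35421/((-63/2/(-26))) = 35421/((-63/2*(-1/26))) = 35421/(63/52) = 35421*(52/63) = 613964/21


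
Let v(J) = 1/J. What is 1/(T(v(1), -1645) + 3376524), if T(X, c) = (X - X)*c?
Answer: 1/3376524 ≈ 2.9616e-7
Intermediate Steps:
T(X, c) = 0 (T(X, c) = 0*c = 0)
1/(T(v(1), -1645) + 3376524) = 1/(0 + 3376524) = 1/3376524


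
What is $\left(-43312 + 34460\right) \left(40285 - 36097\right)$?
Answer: $-37072176$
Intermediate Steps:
$\left(-43312 + 34460\right) \left(40285 - 36097\right) = \left(-8852\right) 4188 = -37072176$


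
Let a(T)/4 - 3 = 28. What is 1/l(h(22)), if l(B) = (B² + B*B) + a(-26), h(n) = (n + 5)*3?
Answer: 1/13246 ≈ 7.5495e-5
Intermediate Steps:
h(n) = 15 + 3*n (h(n) = (5 + n)*3 = 15 + 3*n)
a(T) = 124 (a(T) = 12 + 4*28 = 12 + 112 = 124)
l(B) = 124 + 2*B² (l(B) = (B² + B*B) + 124 = (B² + B²) + 124 = 2*B² + 124 = 124 + 2*B²)
1/l(h(22)) = 1/(124 + 2*(15 + 3*22)²) = 1/(124 + 2*(15 + 66)²) = 1/(124 + 2*81²) = 1/(124 + 2*6561) = 1/(124 + 13122) = 1/13246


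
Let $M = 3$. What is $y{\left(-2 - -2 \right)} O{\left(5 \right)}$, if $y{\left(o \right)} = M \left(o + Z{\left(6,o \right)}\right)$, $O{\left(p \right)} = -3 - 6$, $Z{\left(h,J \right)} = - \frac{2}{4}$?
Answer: $\frac{27}{2} \approx 13.5$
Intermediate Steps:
$Z{\left(h,J \right)} = - \frac{1}{2}$ ($Z{\left(h,J \right)} = \left(-2\right) \frac{1}{4} = - \frac{1}{2}$)
$O{\left(p \right)} = -9$ ($O{\left(p \right)} = -3 - 6 = -9$)
$y{\left(o \right)} = - \frac{3}{2} + 3 o$ ($y{\left(o \right)} = 3 \left(o - \frac{1}{2}\right) = 3 \left(- \frac{1}{2} + o\right) = - \frac{3}{2} + 3 o$)
$y{\left(-2 - -2 \right)} O{\left(5 \right)} = \left(- \frac{3}{2} + 3 \left(-2 - -2\right)\right) \left(-9\right) = \left(- \frac{3}{2} + 3 \left(-2 + 2\right)\right) \left(-9\right) = \left(- \frac{3}{2} + 3 \cdot 0\right) \left(-9\right) = \left(- \frac{3}{2} + 0\right) \left(-9\right) = \left(- \frac{3}{2}\right) \left(-9\right) = \frac{27}{2}$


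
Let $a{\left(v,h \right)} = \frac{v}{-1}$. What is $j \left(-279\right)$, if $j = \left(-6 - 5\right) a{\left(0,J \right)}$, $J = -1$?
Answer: $0$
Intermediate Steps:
$a{\left(v,h \right)} = - v$ ($a{\left(v,h \right)} = v \left(-1\right) = - v$)
$j = 0$ ($j = \left(-6 - 5\right) \left(\left(-1\right) 0\right) = \left(-11\right) 0 = 0$)
$j \left(-279\right) = 0 \left(-279\right) = 0$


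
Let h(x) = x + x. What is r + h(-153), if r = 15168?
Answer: 14862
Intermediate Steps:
h(x) = 2*x
r + h(-153) = 15168 + 2*(-153) = 15168 - 306 = 14862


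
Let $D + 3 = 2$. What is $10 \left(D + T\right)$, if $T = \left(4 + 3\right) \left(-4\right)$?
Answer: $-290$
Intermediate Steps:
$D = -1$ ($D = -3 + 2 = -1$)
$T = -28$ ($T = 7 \left(-4\right) = -28$)
$10 \left(D + T\right) = 10 \left(-1 - 28\right) = 10 \left(-29\right) = -290$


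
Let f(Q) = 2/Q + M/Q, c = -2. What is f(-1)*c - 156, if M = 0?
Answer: -152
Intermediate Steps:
f(Q) = 2/Q (f(Q) = 2/Q + 0/Q = 2/Q + 0 = 2/Q)
f(-1)*c - 156 = (2/(-1))*(-2) - 156 = (2*(-1))*(-2) - 156 = -2*(-2) - 156 = 4 - 156 = -152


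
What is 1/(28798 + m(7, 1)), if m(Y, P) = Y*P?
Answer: 1/28805 ≈ 3.4716e-5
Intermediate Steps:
m(Y, P) = P*Y
1/(28798 + m(7, 1)) = 1/(28798 + 1*7) = 1/(28798 + 7) = 1/28805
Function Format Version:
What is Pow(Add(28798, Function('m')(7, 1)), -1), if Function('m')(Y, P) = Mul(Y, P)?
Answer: Rational(1, 28805) ≈ 3.4716e-5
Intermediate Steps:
Function('m')(Y, P) = Mul(P, Y)
Pow(Add(28798, Function('m')(7, 1)), -1) = Pow(Add(28798, Mul(1, 7)), -1) = Pow(Add(28798, 7), -1) = Pow(28805, -1) = Rational(1, 28805)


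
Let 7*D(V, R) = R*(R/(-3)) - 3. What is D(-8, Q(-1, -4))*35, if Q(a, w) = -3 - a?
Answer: -65/3 ≈ -21.667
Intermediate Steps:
D(V, R) = -3/7 - R²/21 (D(V, R) = (R*(R/(-3)) - 3)/7 = (R*(R*(-⅓)) - 3)/7 = (R*(-R/3) - 3)/7 = (-R²/3 - 3)/7 = (-3 - R²/3)/7 = -3/7 - R²/21)
D(-8, Q(-1, -4))*35 = (-3/7 - (-3 - 1*(-1))²/21)*35 = (-3/7 - (-3 + 1)²/21)*35 = (-3/7 - 1/21*(-2)²)*35 = (-3/7 - 1/21*4)*35 = (-3/7 - 4/21)*35 = -13/21*35 = -65/3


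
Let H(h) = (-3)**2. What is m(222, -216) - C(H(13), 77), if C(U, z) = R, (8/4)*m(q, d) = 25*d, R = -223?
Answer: -2477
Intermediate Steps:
m(q, d) = 25*d/2 (m(q, d) = (25*d)/2 = 25*d/2)
H(h) = 9
C(U, z) = -223
m(222, -216) - C(H(13), 77) = (25/2)*(-216) - 1*(-223) = -2700 + 223 = -2477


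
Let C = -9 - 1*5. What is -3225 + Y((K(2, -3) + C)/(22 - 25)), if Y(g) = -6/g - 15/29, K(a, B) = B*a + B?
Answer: -2151942/667 ≈ -3226.3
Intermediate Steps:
C = -14 (C = -9 - 5 = -14)
K(a, B) = B + B*a
Y(g) = -15/29 - 6/g (Y(g) = -6/g - 15*1/29 = -6/g - 15/29 = -15/29 - 6/g)
-3225 + Y((K(2, -3) + C)/(22 - 25)) = -3225 + (-15/29 - 6*(22 - 25)/(-3*(1 + 2) - 14)) = -3225 + (-15/29 - 6*(-3/(-3*3 - 14))) = -3225 + (-15/29 - 6*(-3/(-9 - 14))) = -3225 + (-15/29 - 6/((-23*(-⅓)))) = -3225 + (-15/29 - 6/23/3) = -3225 + (-15/29 - 6*3/23) = -3225 + (-15/29 - 18/23) = -3225 - 867/667 = -2151942/667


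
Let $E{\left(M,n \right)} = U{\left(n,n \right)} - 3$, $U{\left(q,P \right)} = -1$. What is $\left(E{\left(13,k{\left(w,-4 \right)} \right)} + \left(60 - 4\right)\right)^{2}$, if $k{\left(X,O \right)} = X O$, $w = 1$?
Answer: $2704$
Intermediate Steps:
$k{\left(X,O \right)} = O X$
$E{\left(M,n \right)} = -4$ ($E{\left(M,n \right)} = -1 - 3 = -4$)
$\left(E{\left(13,k{\left(w,-4 \right)} \right)} + \left(60 - 4\right)\right)^{2} = \left(-4 + \left(60 - 4\right)\right)^{2} = \left(-4 + 56\right)^{2} = 52^{2} = 2704$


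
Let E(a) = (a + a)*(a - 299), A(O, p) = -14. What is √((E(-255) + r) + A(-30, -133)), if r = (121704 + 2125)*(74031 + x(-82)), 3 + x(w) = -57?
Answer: √9160037485 ≈ 95708.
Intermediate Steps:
x(w) = -60 (x(w) = -3 - 57 = -60)
E(a) = 2*a*(-299 + a) (E(a) = (2*a)*(-299 + a) = 2*a*(-299 + a))
r = 9159754959 (r = (121704 + 2125)*(74031 - 60) = 123829*73971 = 9159754959)
√((E(-255) + r) + A(-30, -133)) = √((2*(-255)*(-299 - 255) + 9159754959) - 14) = √((2*(-255)*(-554) + 9159754959) - 14) = √((282540 + 9159754959) - 14) = √(9160037499 - 14) = √9160037485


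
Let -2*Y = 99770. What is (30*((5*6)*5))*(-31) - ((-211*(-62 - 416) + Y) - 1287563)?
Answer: 1097090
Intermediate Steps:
Y = -49885 (Y = -½*99770 = -49885)
(30*((5*6)*5))*(-31) - ((-211*(-62 - 416) + Y) - 1287563) = (30*((5*6)*5))*(-31) - ((-211*(-62 - 416) - 49885) - 1287563) = (30*(30*5))*(-31) - ((-211*(-478) - 49885) - 1287563) = (30*150)*(-31) - ((100858 - 49885) - 1287563) = 4500*(-31) - (50973 - 1287563) = -139500 - 1*(-1236590) = -139500 + 1236590 = 1097090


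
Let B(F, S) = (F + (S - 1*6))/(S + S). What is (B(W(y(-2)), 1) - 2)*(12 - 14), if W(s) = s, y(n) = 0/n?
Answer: 9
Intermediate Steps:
y(n) = 0
B(F, S) = (-6 + F + S)/(2*S) (B(F, S) = (F + (S - 6))/((2*S)) = (F + (-6 + S))*(1/(2*S)) = (-6 + F + S)*(1/(2*S)) = (-6 + F + S)/(2*S))
(B(W(y(-2)), 1) - 2)*(12 - 14) = ((½)*(-6 + 0 + 1)/1 - 2)*(12 - 14) = ((½)*1*(-5) - 2)*(-2) = (-5/2 - 2)*(-2) = -9/2*(-2) = 9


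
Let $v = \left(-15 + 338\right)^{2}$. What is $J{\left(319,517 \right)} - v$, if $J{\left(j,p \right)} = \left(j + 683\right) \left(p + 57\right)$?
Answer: $470819$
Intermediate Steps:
$J{\left(j,p \right)} = \left(57 + p\right) \left(683 + j\right)$ ($J{\left(j,p \right)} = \left(683 + j\right) \left(57 + p\right) = \left(57 + p\right) \left(683 + j\right)$)
$v = 104329$ ($v = 323^{2} = 104329$)
$J{\left(319,517 \right)} - v = \left(38931 + 57 \cdot 319 + 683 \cdot 517 + 319 \cdot 517\right) - 104329 = \left(38931 + 18183 + 353111 + 164923\right) - 104329 = 575148 - 104329 = 470819$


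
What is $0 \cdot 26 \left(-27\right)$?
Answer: $0$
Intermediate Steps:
$0 \cdot 26 \left(-27\right) = 0 \left(-27\right) = 0$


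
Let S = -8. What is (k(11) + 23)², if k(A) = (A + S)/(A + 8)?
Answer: 193600/361 ≈ 536.29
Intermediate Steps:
k(A) = (-8 + A)/(8 + A) (k(A) = (A - 8)/(A + 8) = (-8 + A)/(8 + A))
(k(11) + 23)² = ((-8 + 11)/(8 + 11) + 23)² = (3/19 + 23)² = (440/19)² = 193600/361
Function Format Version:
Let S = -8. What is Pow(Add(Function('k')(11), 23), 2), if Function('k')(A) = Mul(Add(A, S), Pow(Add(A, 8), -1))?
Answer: Rational(193600, 361) ≈ 536.29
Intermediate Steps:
Function('k')(A) = Mul(Pow(Add(8, A), -1), Add(-8, A)) (Function('k')(A) = Mul(Add(A, -8), Pow(Add(A, 8), -1)) = Mul(Add(-8, A), Pow(Add(8, A), -1)) = Mul(Pow(Add(8, A), -1), Add(-8, A)))
Pow(Add(Function('k')(11), 23), 2) = Pow(Add(Mul(Pow(Add(8, 11), -1), Add(-8, 11)), 23), 2) = Pow(Add(Mul(Pow(19, -1), 3), 23), 2) = Pow(Add(Mul(Rational(1, 19), 3), 23), 2) = Pow(Add(Rational(3, 19), 23), 2) = Pow(Rational(440, 19), 2) = Rational(193600, 361)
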